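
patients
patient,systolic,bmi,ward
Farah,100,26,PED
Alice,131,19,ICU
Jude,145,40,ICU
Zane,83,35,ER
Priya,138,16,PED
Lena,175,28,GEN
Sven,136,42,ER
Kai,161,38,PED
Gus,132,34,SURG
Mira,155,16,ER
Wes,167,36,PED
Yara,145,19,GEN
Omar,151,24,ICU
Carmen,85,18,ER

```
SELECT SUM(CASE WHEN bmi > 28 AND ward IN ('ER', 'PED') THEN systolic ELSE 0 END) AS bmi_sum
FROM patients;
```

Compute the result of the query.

547

patient=Farah: ✗
patient=Alice: ✗
patient=Jude: ✗
patient=Zane: ✓ → 83
patient=Priya: ✗
patient=Lena: ✗
patient=Sven: ✓ → 136
patient=Kai: ✓ → 161
patient=Gus: ✗
patient=Mira: ✗
patient=Wes: ✓ → 167
patient=Yara: ✗
patient=Omar: ✗
patient=Carmen: ✗
bmi_sum = 83 + 136 + 161 + 167 = 547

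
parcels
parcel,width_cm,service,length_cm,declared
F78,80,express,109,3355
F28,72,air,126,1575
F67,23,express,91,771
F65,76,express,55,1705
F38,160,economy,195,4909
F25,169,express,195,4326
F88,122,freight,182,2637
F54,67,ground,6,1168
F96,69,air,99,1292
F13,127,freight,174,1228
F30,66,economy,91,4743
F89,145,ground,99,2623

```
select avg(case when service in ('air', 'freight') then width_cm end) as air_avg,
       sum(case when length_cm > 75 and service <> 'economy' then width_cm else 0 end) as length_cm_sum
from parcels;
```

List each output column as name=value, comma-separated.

[air_avg: service in ('air', 'freight')]
parcel=F78: ✗
parcel=F28: ✓ → 72
parcel=F67: ✗
parcel=F65: ✗
parcel=F38: ✗
parcel=F25: ✗
parcel=F88: ✓ → 122
parcel=F54: ✗
parcel=F96: ✓ → 69
parcel=F13: ✓ → 127
parcel=F30: ✗
parcel=F89: ✗
air_avg = (72 + 122 + 69 + 127) / 4 = 97.5
—
[length_cm_sum: length_cm > 75 and service <> 'economy']
parcel=F78: ✓ → 80
parcel=F28: ✓ → 72
parcel=F67: ✓ → 23
parcel=F65: ✗
parcel=F38: ✗
parcel=F25: ✓ → 169
parcel=F88: ✓ → 122
parcel=F54: ✗
parcel=F96: ✓ → 69
parcel=F13: ✓ → 127
parcel=F30: ✗
parcel=F89: ✓ → 145
length_cm_sum = 80 + 72 + 23 + 169 + 122 + 69 + 127 + 145 = 807

air_avg=97.5, length_cm_sum=807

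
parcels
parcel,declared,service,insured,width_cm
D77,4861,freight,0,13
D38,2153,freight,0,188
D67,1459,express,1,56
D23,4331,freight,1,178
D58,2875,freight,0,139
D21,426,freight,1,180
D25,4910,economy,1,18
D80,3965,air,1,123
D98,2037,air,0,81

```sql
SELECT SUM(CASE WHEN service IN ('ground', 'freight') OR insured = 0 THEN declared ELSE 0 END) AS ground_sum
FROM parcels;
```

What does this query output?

16683

parcel=D77: ✓ → 4861
parcel=D38: ✓ → 2153
parcel=D67: ✗
parcel=D23: ✓ → 4331
parcel=D58: ✓ → 2875
parcel=D21: ✓ → 426
parcel=D25: ✗
parcel=D80: ✗
parcel=D98: ✓ → 2037
ground_sum = 4861 + 2153 + 4331 + 2875 + 426 + 2037 = 16683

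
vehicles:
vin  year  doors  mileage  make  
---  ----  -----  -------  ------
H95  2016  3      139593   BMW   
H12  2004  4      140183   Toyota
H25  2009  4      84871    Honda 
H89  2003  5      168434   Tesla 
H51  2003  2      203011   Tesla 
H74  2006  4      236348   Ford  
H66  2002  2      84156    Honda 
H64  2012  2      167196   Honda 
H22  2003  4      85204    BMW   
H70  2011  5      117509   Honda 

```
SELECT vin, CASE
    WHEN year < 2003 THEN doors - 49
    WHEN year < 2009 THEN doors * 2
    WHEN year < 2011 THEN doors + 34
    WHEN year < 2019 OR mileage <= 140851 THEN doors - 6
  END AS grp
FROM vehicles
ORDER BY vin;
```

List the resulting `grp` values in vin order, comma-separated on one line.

8, 8, 38, 4, -4, -47, -1, 8, 10, -3

vin=H12: year < 2009 → 8
vin=H22: year < 2009 → 8
vin=H25: year < 2011 → 38
vin=H51: year < 2009 → 4
vin=H64: year < 2019 OR mileage <= 140851 → -4
vin=H66: year < 2003 → -47
vin=H70: year < 2019 OR mileage <= 140851 → -1
vin=H74: year < 2009 → 8
vin=H89: year < 2009 → 10
vin=H95: year < 2019 OR mileage <= 140851 → -3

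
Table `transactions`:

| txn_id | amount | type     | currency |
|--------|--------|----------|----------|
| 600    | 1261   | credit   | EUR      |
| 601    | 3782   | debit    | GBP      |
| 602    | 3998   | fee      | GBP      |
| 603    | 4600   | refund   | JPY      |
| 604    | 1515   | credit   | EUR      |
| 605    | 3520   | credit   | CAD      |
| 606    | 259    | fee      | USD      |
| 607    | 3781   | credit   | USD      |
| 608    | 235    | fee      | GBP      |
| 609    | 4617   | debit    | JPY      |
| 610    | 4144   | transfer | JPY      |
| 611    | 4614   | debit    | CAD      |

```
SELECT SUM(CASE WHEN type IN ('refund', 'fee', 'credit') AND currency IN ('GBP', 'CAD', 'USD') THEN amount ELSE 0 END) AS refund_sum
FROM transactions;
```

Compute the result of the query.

11793

txn_id=600: ✗
txn_id=601: ✗
txn_id=602: ✓ → 3998
txn_id=603: ✗
txn_id=604: ✗
txn_id=605: ✓ → 3520
txn_id=606: ✓ → 259
txn_id=607: ✓ → 3781
txn_id=608: ✓ → 235
txn_id=609: ✗
txn_id=610: ✗
txn_id=611: ✗
refund_sum = 3998 + 3520 + 259 + 3781 + 235 = 11793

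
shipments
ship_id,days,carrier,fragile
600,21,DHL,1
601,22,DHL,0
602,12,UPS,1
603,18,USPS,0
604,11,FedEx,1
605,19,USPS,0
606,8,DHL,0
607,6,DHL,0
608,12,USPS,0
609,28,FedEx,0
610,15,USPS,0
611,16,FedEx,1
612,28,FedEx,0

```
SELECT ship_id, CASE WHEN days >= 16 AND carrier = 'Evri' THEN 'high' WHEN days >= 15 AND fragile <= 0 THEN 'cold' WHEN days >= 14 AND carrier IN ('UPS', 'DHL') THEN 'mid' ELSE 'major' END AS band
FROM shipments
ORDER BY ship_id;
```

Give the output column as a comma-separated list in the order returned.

ship_id=600: days >= 14 AND carrier IN ('UPS', 'DHL') → mid
ship_id=601: days >= 15 AND fragile <= 0 → cold
ship_id=602: ELSE → major
ship_id=603: days >= 15 AND fragile <= 0 → cold
ship_id=604: ELSE → major
ship_id=605: days >= 15 AND fragile <= 0 → cold
ship_id=606: ELSE → major
ship_id=607: ELSE → major
ship_id=608: ELSE → major
ship_id=609: days >= 15 AND fragile <= 0 → cold
ship_id=610: days >= 15 AND fragile <= 0 → cold
ship_id=611: ELSE → major
ship_id=612: days >= 15 AND fragile <= 0 → cold

mid, cold, major, cold, major, cold, major, major, major, cold, cold, major, cold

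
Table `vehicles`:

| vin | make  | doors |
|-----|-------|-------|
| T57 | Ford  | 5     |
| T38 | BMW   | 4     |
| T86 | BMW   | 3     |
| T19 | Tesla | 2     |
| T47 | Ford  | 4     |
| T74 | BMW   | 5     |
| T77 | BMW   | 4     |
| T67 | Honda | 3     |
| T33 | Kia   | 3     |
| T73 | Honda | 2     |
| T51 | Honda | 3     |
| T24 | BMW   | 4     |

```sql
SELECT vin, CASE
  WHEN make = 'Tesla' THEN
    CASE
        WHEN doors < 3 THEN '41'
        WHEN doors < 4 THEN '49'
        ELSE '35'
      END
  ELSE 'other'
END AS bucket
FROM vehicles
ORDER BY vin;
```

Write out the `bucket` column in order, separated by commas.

41, other, other, other, other, other, other, other, other, other, other, other

vin=T19: make='Tesla' → inner[doors < 3] → 41
vin=T24: make='BMW' → outer ELSE → other
vin=T33: make='Kia' → outer ELSE → other
vin=T38: make='BMW' → outer ELSE → other
vin=T47: make='Ford' → outer ELSE → other
vin=T51: make='Honda' → outer ELSE → other
vin=T57: make='Ford' → outer ELSE → other
vin=T67: make='Honda' → outer ELSE → other
vin=T73: make='Honda' → outer ELSE → other
vin=T74: make='BMW' → outer ELSE → other
vin=T77: make='BMW' → outer ELSE → other
vin=T86: make='BMW' → outer ELSE → other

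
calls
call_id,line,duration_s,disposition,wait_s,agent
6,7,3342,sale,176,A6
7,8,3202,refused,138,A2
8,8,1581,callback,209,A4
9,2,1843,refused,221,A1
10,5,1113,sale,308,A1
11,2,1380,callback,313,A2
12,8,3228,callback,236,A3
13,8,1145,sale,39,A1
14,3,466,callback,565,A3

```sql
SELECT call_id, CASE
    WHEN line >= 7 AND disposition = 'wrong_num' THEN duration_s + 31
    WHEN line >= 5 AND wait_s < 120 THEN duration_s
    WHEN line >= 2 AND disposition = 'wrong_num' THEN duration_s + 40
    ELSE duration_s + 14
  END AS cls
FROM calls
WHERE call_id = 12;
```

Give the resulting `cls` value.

3242

call_id = 12: line=8, duration_s=3228, disposition=callback, wait_s=236, agent=A3.
line >= 7 AND disposition = 'wrong_num' → false
line >= 5 AND wait_s < 120 → false
line >= 2 AND disposition = 'wrong_num' → false
No prior WHEN matched → ELSE → 3242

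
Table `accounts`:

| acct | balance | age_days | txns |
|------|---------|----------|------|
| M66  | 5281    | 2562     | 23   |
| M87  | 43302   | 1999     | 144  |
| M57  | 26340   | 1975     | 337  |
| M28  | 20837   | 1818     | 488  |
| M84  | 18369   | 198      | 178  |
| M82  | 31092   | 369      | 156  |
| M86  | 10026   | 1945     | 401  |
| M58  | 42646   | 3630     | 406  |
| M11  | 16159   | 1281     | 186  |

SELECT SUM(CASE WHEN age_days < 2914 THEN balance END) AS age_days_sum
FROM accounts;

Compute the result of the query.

acct=M66: ✓ → 5281
acct=M87: ✓ → 43302
acct=M57: ✓ → 26340
acct=M28: ✓ → 20837
acct=M84: ✓ → 18369
acct=M82: ✓ → 31092
acct=M86: ✓ → 10026
acct=M58: ✗
acct=M11: ✓ → 16159
age_days_sum = 5281 + 43302 + 26340 + 20837 + 18369 + 31092 + 10026 + 16159 = 171406

171406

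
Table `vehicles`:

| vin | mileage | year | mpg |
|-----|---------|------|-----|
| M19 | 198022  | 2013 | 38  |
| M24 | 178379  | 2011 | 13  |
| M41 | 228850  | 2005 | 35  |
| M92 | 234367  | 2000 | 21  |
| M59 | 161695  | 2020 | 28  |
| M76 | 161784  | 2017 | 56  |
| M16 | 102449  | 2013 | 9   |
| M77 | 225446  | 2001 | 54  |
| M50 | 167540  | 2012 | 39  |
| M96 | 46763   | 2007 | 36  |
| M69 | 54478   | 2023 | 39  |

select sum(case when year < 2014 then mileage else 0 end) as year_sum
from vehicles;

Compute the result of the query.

1381816

vin=M19: ✓ → 198022
vin=M24: ✓ → 178379
vin=M41: ✓ → 228850
vin=M92: ✓ → 234367
vin=M59: ✗
vin=M76: ✗
vin=M16: ✓ → 102449
vin=M77: ✓ → 225446
vin=M50: ✓ → 167540
vin=M96: ✓ → 46763
vin=M69: ✗
year_sum = 198022 + 178379 + 228850 + 234367 + 102449 + 225446 + 167540 + 46763 = 1381816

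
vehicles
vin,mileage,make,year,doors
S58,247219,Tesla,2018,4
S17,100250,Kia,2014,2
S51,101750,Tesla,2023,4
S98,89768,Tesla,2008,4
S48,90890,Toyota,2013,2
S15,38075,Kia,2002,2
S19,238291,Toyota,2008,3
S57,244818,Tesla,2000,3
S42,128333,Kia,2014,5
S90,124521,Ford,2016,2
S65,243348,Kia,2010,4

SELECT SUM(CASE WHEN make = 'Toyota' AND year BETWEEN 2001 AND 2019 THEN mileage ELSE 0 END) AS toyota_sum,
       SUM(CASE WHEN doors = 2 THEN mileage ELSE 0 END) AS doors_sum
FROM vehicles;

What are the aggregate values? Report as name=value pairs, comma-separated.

[toyota_sum: make = 'Toyota' AND year BETWEEN 2001 AND 2019]
vin=S58: ✗
vin=S17: ✗
vin=S51: ✗
vin=S98: ✗
vin=S48: ✓ → 90890
vin=S15: ✗
vin=S19: ✓ → 238291
vin=S57: ✗
vin=S42: ✗
vin=S90: ✗
vin=S65: ✗
toyota_sum = 90890 + 238291 = 329181
—
[doors_sum: doors = 2]
vin=S58: ✗
vin=S17: ✓ → 100250
vin=S51: ✗
vin=S98: ✗
vin=S48: ✓ → 90890
vin=S15: ✓ → 38075
vin=S19: ✗
vin=S57: ✗
vin=S42: ✗
vin=S90: ✓ → 124521
vin=S65: ✗
doors_sum = 100250 + 90890 + 38075 + 124521 = 353736

toyota_sum=329181, doors_sum=353736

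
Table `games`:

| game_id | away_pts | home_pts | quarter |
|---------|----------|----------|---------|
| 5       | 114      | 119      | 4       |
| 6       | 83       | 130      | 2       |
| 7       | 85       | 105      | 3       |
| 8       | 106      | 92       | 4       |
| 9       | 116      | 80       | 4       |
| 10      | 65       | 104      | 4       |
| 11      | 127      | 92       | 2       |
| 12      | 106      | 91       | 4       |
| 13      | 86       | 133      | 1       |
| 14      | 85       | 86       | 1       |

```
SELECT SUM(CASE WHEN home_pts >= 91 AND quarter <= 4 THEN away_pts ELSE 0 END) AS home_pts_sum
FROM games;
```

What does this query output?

772

game_id=5: ✓ → 114
game_id=6: ✓ → 83
game_id=7: ✓ → 85
game_id=8: ✓ → 106
game_id=9: ✗
game_id=10: ✓ → 65
game_id=11: ✓ → 127
game_id=12: ✓ → 106
game_id=13: ✓ → 86
game_id=14: ✗
home_pts_sum = 114 + 83 + 85 + 106 + 65 + 127 + 106 + 86 = 772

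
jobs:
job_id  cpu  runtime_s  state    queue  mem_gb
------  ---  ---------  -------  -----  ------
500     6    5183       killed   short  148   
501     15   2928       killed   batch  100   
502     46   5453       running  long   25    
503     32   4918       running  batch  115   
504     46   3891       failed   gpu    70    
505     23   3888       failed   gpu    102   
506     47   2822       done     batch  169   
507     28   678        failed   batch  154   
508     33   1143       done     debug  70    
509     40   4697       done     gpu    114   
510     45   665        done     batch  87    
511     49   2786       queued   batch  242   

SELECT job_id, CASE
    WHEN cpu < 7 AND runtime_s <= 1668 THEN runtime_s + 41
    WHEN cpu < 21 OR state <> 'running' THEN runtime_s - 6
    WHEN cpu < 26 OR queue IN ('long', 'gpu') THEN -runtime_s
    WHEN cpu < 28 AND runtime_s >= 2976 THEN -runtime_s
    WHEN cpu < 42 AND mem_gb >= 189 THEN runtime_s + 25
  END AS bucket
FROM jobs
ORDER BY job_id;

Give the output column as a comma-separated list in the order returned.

job_id=500: cpu < 21 OR state <> 'running' → 5177
job_id=501: cpu < 21 OR state <> 'running' → 2922
job_id=502: cpu < 26 OR queue IN ('long', 'gpu') → -5453
job_id=503: (no match → NULL) → NULL
job_id=504: cpu < 21 OR state <> 'running' → 3885
job_id=505: cpu < 21 OR state <> 'running' → 3882
job_id=506: cpu < 21 OR state <> 'running' → 2816
job_id=507: cpu < 21 OR state <> 'running' → 672
job_id=508: cpu < 21 OR state <> 'running' → 1137
job_id=509: cpu < 21 OR state <> 'running' → 4691
job_id=510: cpu < 21 OR state <> 'running' → 659
job_id=511: cpu < 21 OR state <> 'running' → 2780

5177, 2922, -5453, NULL, 3885, 3882, 2816, 672, 1137, 4691, 659, 2780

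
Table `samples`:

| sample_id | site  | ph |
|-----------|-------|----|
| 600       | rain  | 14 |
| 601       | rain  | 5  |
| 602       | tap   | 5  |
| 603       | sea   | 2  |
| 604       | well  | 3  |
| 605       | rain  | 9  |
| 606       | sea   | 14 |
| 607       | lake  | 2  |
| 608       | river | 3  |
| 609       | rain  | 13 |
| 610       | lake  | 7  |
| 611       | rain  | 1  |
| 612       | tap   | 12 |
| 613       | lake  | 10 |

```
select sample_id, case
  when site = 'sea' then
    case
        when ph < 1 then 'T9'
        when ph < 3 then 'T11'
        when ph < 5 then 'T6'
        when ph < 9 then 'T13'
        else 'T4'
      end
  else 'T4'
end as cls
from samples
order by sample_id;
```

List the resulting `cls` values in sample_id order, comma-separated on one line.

sample_id=600: site='rain' → outer ELSE → T4
sample_id=601: site='rain' → outer ELSE → T4
sample_id=602: site='tap' → outer ELSE → T4
sample_id=603: site='sea' → inner[ph < 3] → T11
sample_id=604: site='well' → outer ELSE → T4
sample_id=605: site='rain' → outer ELSE → T4
sample_id=606: site='sea' → inner[ELSE] → T4
sample_id=607: site='lake' → outer ELSE → T4
sample_id=608: site='river' → outer ELSE → T4
sample_id=609: site='rain' → outer ELSE → T4
sample_id=610: site='lake' → outer ELSE → T4
sample_id=611: site='rain' → outer ELSE → T4
sample_id=612: site='tap' → outer ELSE → T4
sample_id=613: site='lake' → outer ELSE → T4

T4, T4, T4, T11, T4, T4, T4, T4, T4, T4, T4, T4, T4, T4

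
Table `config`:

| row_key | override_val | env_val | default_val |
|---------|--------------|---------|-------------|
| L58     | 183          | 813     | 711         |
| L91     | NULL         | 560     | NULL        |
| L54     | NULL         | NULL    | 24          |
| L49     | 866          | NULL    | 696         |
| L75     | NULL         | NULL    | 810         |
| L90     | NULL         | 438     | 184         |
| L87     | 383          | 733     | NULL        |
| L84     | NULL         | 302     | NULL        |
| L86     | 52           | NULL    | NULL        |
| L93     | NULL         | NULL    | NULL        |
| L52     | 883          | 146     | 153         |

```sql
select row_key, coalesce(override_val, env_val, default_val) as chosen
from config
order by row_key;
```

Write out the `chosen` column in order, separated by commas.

row_key=L49: override_val=866 → 866
row_key=L52: override_val=883 → 883
row_key=L54: override_val=NULL, env_val=NULL, default_val=24 → 24
row_key=L58: override_val=183 → 183
row_key=L75: override_val=NULL, env_val=NULL, default_val=810 → 810
row_key=L84: override_val=NULL, env_val=302 → 302
row_key=L86: override_val=52 → 52
row_key=L87: override_val=383 → 383
row_key=L90: override_val=NULL, env_val=438 → 438
row_key=L91: override_val=NULL, env_val=560 → 560
row_key=L93: override_val=NULL, env_val=NULL, default_val=NULL (all NULL) → NULL

866, 883, 24, 183, 810, 302, 52, 383, 438, 560, NULL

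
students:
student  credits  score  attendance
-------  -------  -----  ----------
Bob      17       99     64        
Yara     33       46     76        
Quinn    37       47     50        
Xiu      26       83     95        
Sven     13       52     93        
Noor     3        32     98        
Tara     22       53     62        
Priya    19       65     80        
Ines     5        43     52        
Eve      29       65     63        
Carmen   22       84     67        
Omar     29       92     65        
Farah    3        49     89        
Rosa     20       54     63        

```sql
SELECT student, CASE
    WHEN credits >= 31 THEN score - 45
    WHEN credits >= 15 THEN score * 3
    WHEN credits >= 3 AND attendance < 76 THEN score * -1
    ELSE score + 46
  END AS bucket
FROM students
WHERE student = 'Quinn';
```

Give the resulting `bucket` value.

student = Quinn: credits=37, score=47, attendance=50.
credits >= 31 → true → 2

2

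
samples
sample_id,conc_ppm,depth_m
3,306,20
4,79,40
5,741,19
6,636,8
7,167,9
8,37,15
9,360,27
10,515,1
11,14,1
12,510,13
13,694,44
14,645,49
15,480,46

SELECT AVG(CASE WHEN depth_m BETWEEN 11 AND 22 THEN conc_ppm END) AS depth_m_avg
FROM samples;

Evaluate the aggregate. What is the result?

sample_id=3: ✓ → 306
sample_id=4: ✗
sample_id=5: ✓ → 741
sample_id=6: ✗
sample_id=7: ✗
sample_id=8: ✓ → 37
sample_id=9: ✗
sample_id=10: ✗
sample_id=11: ✗
sample_id=12: ✓ → 510
sample_id=13: ✗
sample_id=14: ✗
sample_id=15: ✗
depth_m_avg = (306 + 741 + 37 + 510) / 4 = 398.5

398.5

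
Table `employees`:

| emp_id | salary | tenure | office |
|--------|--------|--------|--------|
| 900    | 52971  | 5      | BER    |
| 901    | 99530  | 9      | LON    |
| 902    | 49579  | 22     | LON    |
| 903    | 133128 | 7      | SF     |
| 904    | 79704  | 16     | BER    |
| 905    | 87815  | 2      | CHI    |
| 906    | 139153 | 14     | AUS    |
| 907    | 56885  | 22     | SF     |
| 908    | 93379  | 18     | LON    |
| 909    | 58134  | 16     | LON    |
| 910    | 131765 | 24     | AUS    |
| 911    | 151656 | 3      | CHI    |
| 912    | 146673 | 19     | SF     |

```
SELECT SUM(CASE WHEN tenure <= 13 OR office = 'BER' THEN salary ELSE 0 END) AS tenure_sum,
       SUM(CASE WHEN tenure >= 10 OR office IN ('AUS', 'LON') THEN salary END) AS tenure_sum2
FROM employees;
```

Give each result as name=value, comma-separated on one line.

[tenure_sum: tenure <= 13 OR office = 'BER']
emp_id=900: ✓ → 52971
emp_id=901: ✓ → 99530
emp_id=902: ✗
emp_id=903: ✓ → 133128
emp_id=904: ✓ → 79704
emp_id=905: ✓ → 87815
emp_id=906: ✗
emp_id=907: ✗
emp_id=908: ✗
emp_id=909: ✗
emp_id=910: ✗
emp_id=911: ✓ → 151656
emp_id=912: ✗
tenure_sum = 52971 + 99530 + 133128 + 79704 + 87815 + 151656 = 604804
—
[tenure_sum2: tenure >= 10 OR office IN ('AUS', 'LON')]
emp_id=900: ✗
emp_id=901: ✓ → 99530
emp_id=902: ✓ → 49579
emp_id=903: ✗
emp_id=904: ✓ → 79704
emp_id=905: ✗
emp_id=906: ✓ → 139153
emp_id=907: ✓ → 56885
emp_id=908: ✓ → 93379
emp_id=909: ✓ → 58134
emp_id=910: ✓ → 131765
emp_id=911: ✗
emp_id=912: ✓ → 146673
tenure_sum2 = 99530 + 49579 + 79704 + 139153 + 56885 + 93379 + 58134 + 131765 + 146673 = 854802

tenure_sum=604804, tenure_sum2=854802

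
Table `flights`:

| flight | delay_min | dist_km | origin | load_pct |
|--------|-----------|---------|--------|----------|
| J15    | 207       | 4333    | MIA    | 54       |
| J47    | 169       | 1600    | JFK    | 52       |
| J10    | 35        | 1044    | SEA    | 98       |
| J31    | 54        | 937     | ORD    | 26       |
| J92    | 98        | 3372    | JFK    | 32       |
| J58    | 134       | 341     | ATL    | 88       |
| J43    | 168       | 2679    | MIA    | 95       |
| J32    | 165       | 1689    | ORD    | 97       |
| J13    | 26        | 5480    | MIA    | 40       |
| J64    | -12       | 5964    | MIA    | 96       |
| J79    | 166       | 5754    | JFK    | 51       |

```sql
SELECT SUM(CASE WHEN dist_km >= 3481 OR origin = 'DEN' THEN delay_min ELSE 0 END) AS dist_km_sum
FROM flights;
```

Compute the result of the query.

flight=J15: ✓ → 207
flight=J47: ✗
flight=J10: ✗
flight=J31: ✗
flight=J92: ✗
flight=J58: ✗
flight=J43: ✗
flight=J32: ✗
flight=J13: ✓ → 26
flight=J64: ✓ → -12
flight=J79: ✓ → 166
dist_km_sum = 207 + 26 + -12 + 166 = 387

387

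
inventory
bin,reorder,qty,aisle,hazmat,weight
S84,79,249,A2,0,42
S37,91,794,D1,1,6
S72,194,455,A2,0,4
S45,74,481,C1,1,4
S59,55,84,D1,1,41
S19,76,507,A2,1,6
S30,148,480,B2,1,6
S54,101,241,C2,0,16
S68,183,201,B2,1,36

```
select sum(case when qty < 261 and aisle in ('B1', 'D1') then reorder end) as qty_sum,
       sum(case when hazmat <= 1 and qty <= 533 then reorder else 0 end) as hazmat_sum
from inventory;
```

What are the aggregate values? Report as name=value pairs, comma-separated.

[qty_sum: qty < 261 and aisle in ('B1', 'D1')]
bin=S84: ✗
bin=S37: ✗
bin=S72: ✗
bin=S45: ✗
bin=S59: ✓ → 55
bin=S19: ✗
bin=S30: ✗
bin=S54: ✗
bin=S68: ✗
qty_sum = 55
—
[hazmat_sum: hazmat <= 1 and qty <= 533]
bin=S84: ✓ → 79
bin=S37: ✗
bin=S72: ✓ → 194
bin=S45: ✓ → 74
bin=S59: ✓ → 55
bin=S19: ✓ → 76
bin=S30: ✓ → 148
bin=S54: ✓ → 101
bin=S68: ✓ → 183
hazmat_sum = 79 + 194 + 74 + 55 + 76 + 148 + 101 + 183 = 910

qty_sum=55, hazmat_sum=910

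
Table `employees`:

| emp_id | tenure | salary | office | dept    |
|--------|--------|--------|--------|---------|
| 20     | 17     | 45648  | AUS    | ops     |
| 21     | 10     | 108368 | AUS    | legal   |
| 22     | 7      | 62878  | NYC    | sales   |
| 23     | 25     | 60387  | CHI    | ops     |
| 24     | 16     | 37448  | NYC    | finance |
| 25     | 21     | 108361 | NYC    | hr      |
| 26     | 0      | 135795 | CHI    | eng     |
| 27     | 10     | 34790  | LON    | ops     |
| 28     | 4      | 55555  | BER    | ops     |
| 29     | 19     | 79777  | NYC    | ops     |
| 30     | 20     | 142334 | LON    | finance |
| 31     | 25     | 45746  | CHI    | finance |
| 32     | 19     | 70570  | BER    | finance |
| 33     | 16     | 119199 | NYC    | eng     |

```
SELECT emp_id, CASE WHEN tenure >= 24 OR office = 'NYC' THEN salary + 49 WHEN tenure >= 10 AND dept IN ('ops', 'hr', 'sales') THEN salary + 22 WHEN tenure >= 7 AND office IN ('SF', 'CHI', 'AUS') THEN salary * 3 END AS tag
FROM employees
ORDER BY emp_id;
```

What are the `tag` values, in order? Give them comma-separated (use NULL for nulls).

emp_id=20: tenure >= 10 AND dept IN ('ops', 'hr', 'sales') → 45670
emp_id=21: tenure >= 7 AND office IN ('SF', 'CHI', 'AUS') → 325104
emp_id=22: tenure >= 24 OR office = 'NYC' → 62927
emp_id=23: tenure >= 24 OR office = 'NYC' → 60436
emp_id=24: tenure >= 24 OR office = 'NYC' → 37497
emp_id=25: tenure >= 24 OR office = 'NYC' → 108410
emp_id=26: (no match → NULL) → NULL
emp_id=27: tenure >= 10 AND dept IN ('ops', 'hr', 'sales') → 34812
emp_id=28: (no match → NULL) → NULL
emp_id=29: tenure >= 24 OR office = 'NYC' → 79826
emp_id=30: (no match → NULL) → NULL
emp_id=31: tenure >= 24 OR office = 'NYC' → 45795
emp_id=32: (no match → NULL) → NULL
emp_id=33: tenure >= 24 OR office = 'NYC' → 119248

45670, 325104, 62927, 60436, 37497, 108410, NULL, 34812, NULL, 79826, NULL, 45795, NULL, 119248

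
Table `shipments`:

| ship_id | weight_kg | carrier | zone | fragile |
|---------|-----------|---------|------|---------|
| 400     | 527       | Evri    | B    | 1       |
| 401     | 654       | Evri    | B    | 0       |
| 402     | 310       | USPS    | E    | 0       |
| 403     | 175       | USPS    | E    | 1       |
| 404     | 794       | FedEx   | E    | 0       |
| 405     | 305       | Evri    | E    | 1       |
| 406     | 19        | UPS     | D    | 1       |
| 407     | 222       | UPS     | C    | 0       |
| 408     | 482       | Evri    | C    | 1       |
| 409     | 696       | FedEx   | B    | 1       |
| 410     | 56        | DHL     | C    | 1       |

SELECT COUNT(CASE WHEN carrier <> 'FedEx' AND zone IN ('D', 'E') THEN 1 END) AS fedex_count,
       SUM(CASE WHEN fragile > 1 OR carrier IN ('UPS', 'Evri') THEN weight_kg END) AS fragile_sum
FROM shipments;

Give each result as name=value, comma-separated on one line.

[fedex_count: carrier <> 'FedEx' AND zone IN ('D', 'E')]
ship_id=400: ✗
ship_id=401: ✗
ship_id=402: ✓ → 1
ship_id=403: ✓ → 1
ship_id=404: ✗
ship_id=405: ✓ → 1
ship_id=406: ✓ → 1
ship_id=407: ✗
ship_id=408: ✗
ship_id=409: ✗
ship_id=410: ✗
fedex_count = COUNT(1, 1, 1, 1) = 4
—
[fragile_sum: fragile > 1 OR carrier IN ('UPS', 'Evri')]
ship_id=400: ✓ → 527
ship_id=401: ✓ → 654
ship_id=402: ✗
ship_id=403: ✗
ship_id=404: ✗
ship_id=405: ✓ → 305
ship_id=406: ✓ → 19
ship_id=407: ✓ → 222
ship_id=408: ✓ → 482
ship_id=409: ✗
ship_id=410: ✗
fragile_sum = 527 + 654 + 305 + 19 + 222 + 482 = 2209

fedex_count=4, fragile_sum=2209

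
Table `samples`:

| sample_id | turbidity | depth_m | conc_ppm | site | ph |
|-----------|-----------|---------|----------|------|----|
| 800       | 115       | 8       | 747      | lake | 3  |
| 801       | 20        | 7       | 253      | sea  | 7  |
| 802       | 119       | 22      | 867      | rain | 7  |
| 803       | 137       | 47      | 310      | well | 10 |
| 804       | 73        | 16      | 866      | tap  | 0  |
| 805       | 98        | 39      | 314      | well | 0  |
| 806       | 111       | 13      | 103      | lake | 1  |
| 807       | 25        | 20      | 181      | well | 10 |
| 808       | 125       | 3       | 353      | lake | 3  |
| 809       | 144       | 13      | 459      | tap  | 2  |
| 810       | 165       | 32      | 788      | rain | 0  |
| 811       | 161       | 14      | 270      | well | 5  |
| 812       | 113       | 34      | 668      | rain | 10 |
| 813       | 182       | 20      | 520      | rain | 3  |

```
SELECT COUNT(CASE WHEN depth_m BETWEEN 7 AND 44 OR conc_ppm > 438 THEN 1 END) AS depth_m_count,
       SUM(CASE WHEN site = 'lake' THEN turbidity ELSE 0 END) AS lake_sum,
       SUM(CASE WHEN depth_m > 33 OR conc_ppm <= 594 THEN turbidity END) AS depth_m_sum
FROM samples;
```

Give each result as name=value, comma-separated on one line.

[depth_m_count: depth_m BETWEEN 7 AND 44 OR conc_ppm > 438]
sample_id=800: ✓ → 1
sample_id=801: ✓ → 1
sample_id=802: ✓ → 1
sample_id=803: ✗
sample_id=804: ✓ → 1
sample_id=805: ✓ → 1
sample_id=806: ✓ → 1
sample_id=807: ✓ → 1
sample_id=808: ✗
sample_id=809: ✓ → 1
sample_id=810: ✓ → 1
sample_id=811: ✓ → 1
sample_id=812: ✓ → 1
sample_id=813: ✓ → 1
depth_m_count = COUNT(1, 1, 1, 1, 1, 1, 1, 1, 1, 1, 1, 1) = 12
—
[lake_sum: site = 'lake']
sample_id=800: ✓ → 115
sample_id=801: ✗
sample_id=802: ✗
sample_id=803: ✗
sample_id=804: ✗
sample_id=805: ✗
sample_id=806: ✓ → 111
sample_id=807: ✗
sample_id=808: ✓ → 125
sample_id=809: ✗
sample_id=810: ✗
sample_id=811: ✗
sample_id=812: ✗
sample_id=813: ✗
lake_sum = 115 + 111 + 125 = 351
—
[depth_m_sum: depth_m > 33 OR conc_ppm <= 594]
sample_id=800: ✗
sample_id=801: ✓ → 20
sample_id=802: ✗
sample_id=803: ✓ → 137
sample_id=804: ✗
sample_id=805: ✓ → 98
sample_id=806: ✓ → 111
sample_id=807: ✓ → 25
sample_id=808: ✓ → 125
sample_id=809: ✓ → 144
sample_id=810: ✗
sample_id=811: ✓ → 161
sample_id=812: ✓ → 113
sample_id=813: ✓ → 182
depth_m_sum = 20 + 137 + 98 + 111 + 25 + 125 + 144 + 161 + 113 + 182 = 1116

depth_m_count=12, lake_sum=351, depth_m_sum=1116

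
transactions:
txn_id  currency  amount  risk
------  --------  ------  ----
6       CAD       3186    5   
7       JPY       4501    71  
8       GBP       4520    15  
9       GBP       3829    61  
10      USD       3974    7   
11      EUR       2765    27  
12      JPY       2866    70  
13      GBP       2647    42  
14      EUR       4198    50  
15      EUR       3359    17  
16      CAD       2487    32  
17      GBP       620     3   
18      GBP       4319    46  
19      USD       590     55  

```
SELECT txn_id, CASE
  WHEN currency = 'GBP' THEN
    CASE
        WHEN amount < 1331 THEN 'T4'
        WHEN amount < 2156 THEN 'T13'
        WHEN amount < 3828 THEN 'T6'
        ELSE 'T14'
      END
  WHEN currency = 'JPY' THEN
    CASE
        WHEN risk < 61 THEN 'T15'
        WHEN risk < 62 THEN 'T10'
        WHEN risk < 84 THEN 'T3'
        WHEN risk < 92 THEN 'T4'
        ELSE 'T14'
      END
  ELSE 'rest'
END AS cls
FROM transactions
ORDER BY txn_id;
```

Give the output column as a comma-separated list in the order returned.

rest, T3, T14, T14, rest, rest, T3, T6, rest, rest, rest, T4, T14, rest

txn_id=6: currency='CAD' → outer ELSE → rest
txn_id=7: currency='JPY' → inner[risk < 84] → T3
txn_id=8: currency='GBP' → inner[ELSE] → T14
txn_id=9: currency='GBP' → inner[ELSE] → T14
txn_id=10: currency='USD' → outer ELSE → rest
txn_id=11: currency='EUR' → outer ELSE → rest
txn_id=12: currency='JPY' → inner[risk < 84] → T3
txn_id=13: currency='GBP' → inner[amount < 3828] → T6
txn_id=14: currency='EUR' → outer ELSE → rest
txn_id=15: currency='EUR' → outer ELSE → rest
txn_id=16: currency='CAD' → outer ELSE → rest
txn_id=17: currency='GBP' → inner[amount < 1331] → T4
txn_id=18: currency='GBP' → inner[ELSE] → T14
txn_id=19: currency='USD' → outer ELSE → rest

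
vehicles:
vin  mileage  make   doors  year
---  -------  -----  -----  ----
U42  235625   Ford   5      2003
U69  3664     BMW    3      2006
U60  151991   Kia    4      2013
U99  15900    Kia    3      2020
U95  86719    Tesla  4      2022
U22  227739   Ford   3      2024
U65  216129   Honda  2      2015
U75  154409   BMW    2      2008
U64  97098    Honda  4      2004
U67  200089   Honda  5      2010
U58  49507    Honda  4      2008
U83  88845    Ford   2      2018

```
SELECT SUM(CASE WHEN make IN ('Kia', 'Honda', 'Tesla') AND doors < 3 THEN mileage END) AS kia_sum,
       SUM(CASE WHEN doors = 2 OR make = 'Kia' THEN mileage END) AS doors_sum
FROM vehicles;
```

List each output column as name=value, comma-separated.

kia_sum=216129, doors_sum=627274

[kia_sum: make IN ('Kia', 'Honda', 'Tesla') AND doors < 3]
vin=U42: ✗
vin=U69: ✗
vin=U60: ✗
vin=U99: ✗
vin=U95: ✗
vin=U22: ✗
vin=U65: ✓ → 216129
vin=U75: ✗
vin=U64: ✗
vin=U67: ✗
vin=U58: ✗
vin=U83: ✗
kia_sum = 216129
—
[doors_sum: doors = 2 OR make = 'Kia']
vin=U42: ✗
vin=U69: ✗
vin=U60: ✓ → 151991
vin=U99: ✓ → 15900
vin=U95: ✗
vin=U22: ✗
vin=U65: ✓ → 216129
vin=U75: ✓ → 154409
vin=U64: ✗
vin=U67: ✗
vin=U58: ✗
vin=U83: ✓ → 88845
doors_sum = 151991 + 15900 + 216129 + 154409 + 88845 = 627274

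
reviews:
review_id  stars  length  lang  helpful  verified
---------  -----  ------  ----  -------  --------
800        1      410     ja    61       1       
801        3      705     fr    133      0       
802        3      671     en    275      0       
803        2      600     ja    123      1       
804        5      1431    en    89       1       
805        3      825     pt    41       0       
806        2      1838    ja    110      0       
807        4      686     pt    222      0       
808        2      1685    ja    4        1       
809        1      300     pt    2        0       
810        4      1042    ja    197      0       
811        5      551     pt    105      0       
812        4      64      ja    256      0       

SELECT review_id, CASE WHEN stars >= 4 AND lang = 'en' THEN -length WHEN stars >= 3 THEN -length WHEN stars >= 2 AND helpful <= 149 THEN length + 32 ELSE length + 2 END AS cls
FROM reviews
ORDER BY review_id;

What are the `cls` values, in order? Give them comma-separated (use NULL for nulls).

review_id=800: ELSE → 412
review_id=801: stars >= 3 → -705
review_id=802: stars >= 3 → -671
review_id=803: stars >= 2 AND helpful <= 149 → 632
review_id=804: stars >= 4 AND lang = 'en' → -1431
review_id=805: stars >= 3 → -825
review_id=806: stars >= 2 AND helpful <= 149 → 1870
review_id=807: stars >= 3 → -686
review_id=808: stars >= 2 AND helpful <= 149 → 1717
review_id=809: ELSE → 302
review_id=810: stars >= 3 → -1042
review_id=811: stars >= 3 → -551
review_id=812: stars >= 3 → -64

412, -705, -671, 632, -1431, -825, 1870, -686, 1717, 302, -1042, -551, -64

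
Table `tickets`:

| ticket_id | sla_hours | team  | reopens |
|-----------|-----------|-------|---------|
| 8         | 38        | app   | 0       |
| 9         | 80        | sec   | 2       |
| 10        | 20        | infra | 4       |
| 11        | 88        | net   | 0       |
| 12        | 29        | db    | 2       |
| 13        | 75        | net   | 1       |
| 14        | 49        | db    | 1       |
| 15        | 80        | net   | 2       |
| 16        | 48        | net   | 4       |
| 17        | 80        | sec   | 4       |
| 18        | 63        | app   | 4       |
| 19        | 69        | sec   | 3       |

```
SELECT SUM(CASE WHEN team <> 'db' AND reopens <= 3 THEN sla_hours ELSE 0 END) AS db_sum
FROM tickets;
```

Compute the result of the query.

430

ticket_id=8: ✓ → 38
ticket_id=9: ✓ → 80
ticket_id=10: ✗
ticket_id=11: ✓ → 88
ticket_id=12: ✗
ticket_id=13: ✓ → 75
ticket_id=14: ✗
ticket_id=15: ✓ → 80
ticket_id=16: ✗
ticket_id=17: ✗
ticket_id=18: ✗
ticket_id=19: ✓ → 69
db_sum = 38 + 80 + 88 + 75 + 80 + 69 = 430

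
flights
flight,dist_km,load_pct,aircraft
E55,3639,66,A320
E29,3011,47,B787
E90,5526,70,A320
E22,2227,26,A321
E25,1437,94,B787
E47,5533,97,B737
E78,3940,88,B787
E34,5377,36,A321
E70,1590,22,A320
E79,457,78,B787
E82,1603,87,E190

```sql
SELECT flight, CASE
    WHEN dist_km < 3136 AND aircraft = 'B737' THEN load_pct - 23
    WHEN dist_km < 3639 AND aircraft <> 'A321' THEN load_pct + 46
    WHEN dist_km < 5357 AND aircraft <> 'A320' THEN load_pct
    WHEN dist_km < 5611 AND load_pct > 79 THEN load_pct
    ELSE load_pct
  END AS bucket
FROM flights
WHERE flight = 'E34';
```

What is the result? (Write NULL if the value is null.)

flight = E34: dist_km=5377, load_pct=36, aircraft=A321.
dist_km < 3136 AND aircraft = 'B737' → false
dist_km < 3639 AND aircraft <> 'A321' → false
dist_km < 5357 AND aircraft <> 'A320' → false
dist_km < 5611 AND load_pct > 79 → false
No prior WHEN matched → ELSE → 36

36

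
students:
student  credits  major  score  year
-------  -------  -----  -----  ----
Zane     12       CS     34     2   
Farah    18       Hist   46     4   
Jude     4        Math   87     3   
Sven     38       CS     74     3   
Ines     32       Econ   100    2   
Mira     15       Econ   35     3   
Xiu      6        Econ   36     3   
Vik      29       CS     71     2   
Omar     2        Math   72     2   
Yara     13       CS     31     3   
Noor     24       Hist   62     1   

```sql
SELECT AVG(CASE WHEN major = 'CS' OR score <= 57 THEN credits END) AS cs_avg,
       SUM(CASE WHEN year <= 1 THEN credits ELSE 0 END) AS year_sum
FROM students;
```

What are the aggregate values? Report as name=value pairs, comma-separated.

cs_avg=18.7142857143, year_sum=24

[cs_avg: major = 'CS' OR score <= 57]
student=Zane: ✓ → 12
student=Farah: ✓ → 18
student=Jude: ✗
student=Sven: ✓ → 38
student=Ines: ✗
student=Mira: ✓ → 15
student=Xiu: ✓ → 6
student=Vik: ✓ → 29
student=Omar: ✗
student=Yara: ✓ → 13
student=Noor: ✗
cs_avg = (12 + 18 + 38 + 15 + 6 + 29 + 13) / 7 = 18.7142857143
—
[year_sum: year <= 1]
student=Zane: ✗
student=Farah: ✗
student=Jude: ✗
student=Sven: ✗
student=Ines: ✗
student=Mira: ✗
student=Xiu: ✗
student=Vik: ✗
student=Omar: ✗
student=Yara: ✗
student=Noor: ✓ → 24
year_sum = 24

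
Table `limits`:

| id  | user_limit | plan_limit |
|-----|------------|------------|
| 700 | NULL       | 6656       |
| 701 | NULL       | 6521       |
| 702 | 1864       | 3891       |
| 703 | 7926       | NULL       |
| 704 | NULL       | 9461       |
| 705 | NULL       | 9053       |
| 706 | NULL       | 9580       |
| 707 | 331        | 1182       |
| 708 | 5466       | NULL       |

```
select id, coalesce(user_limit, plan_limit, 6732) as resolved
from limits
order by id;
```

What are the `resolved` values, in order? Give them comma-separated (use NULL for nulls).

6656, 6521, 1864, 7926, 9461, 9053, 9580, 331, 5466

id=700: user_limit=NULL, plan_limit=6656 → 6656
id=701: user_limit=NULL, plan_limit=6521 → 6521
id=702: user_limit=1864 → 1864
id=703: user_limit=7926 → 7926
id=704: user_limit=NULL, plan_limit=9461 → 9461
id=705: user_limit=NULL, plan_limit=9053 → 9053
id=706: user_limit=NULL, plan_limit=9580 → 9580
id=707: user_limit=331 → 331
id=708: user_limit=5466 → 5466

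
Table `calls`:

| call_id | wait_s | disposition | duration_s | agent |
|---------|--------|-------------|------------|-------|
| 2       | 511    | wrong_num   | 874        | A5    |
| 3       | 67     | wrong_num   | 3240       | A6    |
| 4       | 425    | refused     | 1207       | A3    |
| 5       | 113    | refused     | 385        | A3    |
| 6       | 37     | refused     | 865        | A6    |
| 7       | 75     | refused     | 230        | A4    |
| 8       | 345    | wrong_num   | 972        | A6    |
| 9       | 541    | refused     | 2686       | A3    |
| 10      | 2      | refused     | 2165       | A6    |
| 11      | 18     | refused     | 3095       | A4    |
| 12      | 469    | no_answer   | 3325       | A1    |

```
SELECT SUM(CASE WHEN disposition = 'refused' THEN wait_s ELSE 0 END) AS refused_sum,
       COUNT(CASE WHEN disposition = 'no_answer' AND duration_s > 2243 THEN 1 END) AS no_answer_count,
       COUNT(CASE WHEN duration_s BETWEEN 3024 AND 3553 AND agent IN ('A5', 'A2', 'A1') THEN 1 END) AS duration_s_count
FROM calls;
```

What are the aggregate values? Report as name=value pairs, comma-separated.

refused_sum=1211, no_answer_count=1, duration_s_count=1

[refused_sum: disposition = 'refused']
call_id=2: ✗
call_id=3: ✗
call_id=4: ✓ → 425
call_id=5: ✓ → 113
call_id=6: ✓ → 37
call_id=7: ✓ → 75
call_id=8: ✗
call_id=9: ✓ → 541
call_id=10: ✓ → 2
call_id=11: ✓ → 18
call_id=12: ✗
refused_sum = 425 + 113 + 37 + 75 + 541 + 2 + 18 = 1211
—
[no_answer_count: disposition = 'no_answer' AND duration_s > 2243]
call_id=2: ✗
call_id=3: ✗
call_id=4: ✗
call_id=5: ✗
call_id=6: ✗
call_id=7: ✗
call_id=8: ✗
call_id=9: ✗
call_id=10: ✗
call_id=11: ✗
call_id=12: ✓ → 1
no_answer_count = COUNT(1) = 1
—
[duration_s_count: duration_s BETWEEN 3024 AND 3553 AND agent IN ('A5', 'A2', 'A1')]
call_id=2: ✗
call_id=3: ✗
call_id=4: ✗
call_id=5: ✗
call_id=6: ✗
call_id=7: ✗
call_id=8: ✗
call_id=9: ✗
call_id=10: ✗
call_id=11: ✗
call_id=12: ✓ → 1
duration_s_count = COUNT(1) = 1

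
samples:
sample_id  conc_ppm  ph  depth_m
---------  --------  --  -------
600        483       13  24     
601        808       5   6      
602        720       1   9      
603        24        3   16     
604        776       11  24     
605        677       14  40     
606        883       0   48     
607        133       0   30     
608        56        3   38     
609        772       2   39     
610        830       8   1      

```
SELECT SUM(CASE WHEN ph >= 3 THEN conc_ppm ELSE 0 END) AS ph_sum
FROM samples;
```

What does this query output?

3654

sample_id=600: ✓ → 483
sample_id=601: ✓ → 808
sample_id=602: ✗
sample_id=603: ✓ → 24
sample_id=604: ✓ → 776
sample_id=605: ✓ → 677
sample_id=606: ✗
sample_id=607: ✗
sample_id=608: ✓ → 56
sample_id=609: ✗
sample_id=610: ✓ → 830
ph_sum = 483 + 808 + 24 + 776 + 677 + 56 + 830 = 3654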